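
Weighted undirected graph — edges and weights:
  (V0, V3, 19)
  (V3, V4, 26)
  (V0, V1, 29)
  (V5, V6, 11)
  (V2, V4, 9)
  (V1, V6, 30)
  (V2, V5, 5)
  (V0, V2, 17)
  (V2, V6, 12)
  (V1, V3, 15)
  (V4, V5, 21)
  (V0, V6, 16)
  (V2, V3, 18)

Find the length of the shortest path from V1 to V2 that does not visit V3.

Checking several routes:
V1 → V6 → V5 → V2: 30 + 11 + 5 = 46
V1 → V6 → V2: 30 + 12 = 42
V1 → V0 → V2: 29 + 17 = 46
Best route has total 42.

42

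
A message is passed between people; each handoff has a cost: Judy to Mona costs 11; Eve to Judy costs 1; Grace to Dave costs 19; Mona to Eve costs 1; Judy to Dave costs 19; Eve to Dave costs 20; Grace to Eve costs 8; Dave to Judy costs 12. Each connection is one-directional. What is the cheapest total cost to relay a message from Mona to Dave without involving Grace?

21

Paths from Mona to Dave avoiding Grace:
Mona-Eve-Dave: 1 + 20 = 21
Mona-Eve-Judy-Dave: 1 + 1 + 19 = 21
Shortest: 21.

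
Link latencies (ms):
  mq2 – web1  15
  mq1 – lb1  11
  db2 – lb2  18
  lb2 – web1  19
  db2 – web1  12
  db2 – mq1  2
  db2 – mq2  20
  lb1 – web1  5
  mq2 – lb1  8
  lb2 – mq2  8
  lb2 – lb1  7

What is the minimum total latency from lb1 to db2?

Checking several routes:
lb1-mq2-lb2-db2: 8 + 8 + 18 = 34
lb1-lb2-db2: 7 + 18 = 25
lb1-mq2-db2: 8 + 20 = 28
lb1-web1-db2: 5 + 12 = 17
lb1-mq1-db2: 11 + 2 = 13
Best route has total 13 ms.

13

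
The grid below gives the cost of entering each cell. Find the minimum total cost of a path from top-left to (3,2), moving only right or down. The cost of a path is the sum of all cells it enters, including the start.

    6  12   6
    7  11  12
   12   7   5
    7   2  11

44

Take [0,0] [1,0] [1,1] [2,1] [3,1] [3,2] for a total of 6 + 7 + 11 + 7 + 2 + 11 = 44.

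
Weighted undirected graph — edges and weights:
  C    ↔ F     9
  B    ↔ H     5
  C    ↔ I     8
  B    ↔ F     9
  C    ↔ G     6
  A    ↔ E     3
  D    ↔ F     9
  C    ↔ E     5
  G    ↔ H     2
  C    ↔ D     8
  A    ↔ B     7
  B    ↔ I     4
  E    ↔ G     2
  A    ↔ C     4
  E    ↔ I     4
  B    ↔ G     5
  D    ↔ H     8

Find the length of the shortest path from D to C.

Some routes from D to C:
D -> H -> G -> E -> C: 8 + 2 + 2 + 5 = 17
D -> C: 8
D -> H -> G -> C: 8 + 2 + 6 = 16
Best route has total 8.

8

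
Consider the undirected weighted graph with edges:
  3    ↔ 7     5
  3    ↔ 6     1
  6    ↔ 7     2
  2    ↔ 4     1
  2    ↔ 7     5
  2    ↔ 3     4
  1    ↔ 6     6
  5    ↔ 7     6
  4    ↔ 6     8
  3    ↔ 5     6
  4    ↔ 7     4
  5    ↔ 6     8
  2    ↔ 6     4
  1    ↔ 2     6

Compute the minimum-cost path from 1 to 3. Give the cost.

7

Comparing a few candidate routes:
1 -> 2 -> 3: 6 + 4 = 10
1 -> 2 -> 6 -> 3: 6 + 4 + 1 = 11
1 -> 6 -> 3: 6 + 1 = 7
1 -> 2 -> 4 -> 7 -> 6 -> 3: 6 + 1 + 4 + 2 + 1 = 14
1 -> 6 -> 7 -> 3: 6 + 2 + 5 = 13
1 -> 6 -> 2 -> 3: 6 + 4 + 4 = 14
The minimum is 7.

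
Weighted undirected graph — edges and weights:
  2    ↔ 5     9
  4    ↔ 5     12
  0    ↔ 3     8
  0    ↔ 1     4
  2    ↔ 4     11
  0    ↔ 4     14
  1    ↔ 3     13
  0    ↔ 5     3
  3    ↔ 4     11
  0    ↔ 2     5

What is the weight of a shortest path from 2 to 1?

9

Checking several routes:
2 -> 4 -> 0 -> 1: 11 + 14 + 4 = 29
2 -> 0 -> 1: 5 + 4 = 9
2 -> 5 -> 0 -> 1: 9 + 3 + 4 = 16
2 -> 0 -> 3 -> 1: 5 + 8 + 13 = 26
2 -> 4 -> 5 -> 0 -> 1: 11 + 12 + 3 + 4 = 30
Best route has total 9.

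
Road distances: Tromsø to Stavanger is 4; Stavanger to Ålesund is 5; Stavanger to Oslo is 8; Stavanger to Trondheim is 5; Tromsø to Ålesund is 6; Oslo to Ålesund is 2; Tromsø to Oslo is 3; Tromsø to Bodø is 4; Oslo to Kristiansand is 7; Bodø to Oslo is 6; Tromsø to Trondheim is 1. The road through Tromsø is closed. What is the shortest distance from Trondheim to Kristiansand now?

19

Routes from Trondheim to Kristiansand avoiding Tromsø:
Trondheim → Stavanger → Oslo → Kristiansand: 5 + 8 + 7 = 20
Trondheim → Stavanger → Ålesund → Oslo → Kristiansand: 5 + 5 + 2 + 7 = 19
Shortest: 19.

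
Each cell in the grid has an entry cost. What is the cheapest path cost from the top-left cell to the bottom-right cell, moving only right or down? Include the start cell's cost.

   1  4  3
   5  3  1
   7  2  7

16

Take r0c0→r0c1→r0c2→r1c2→r2c2 for a total of 1 + 4 + 3 + 1 + 7 = 16.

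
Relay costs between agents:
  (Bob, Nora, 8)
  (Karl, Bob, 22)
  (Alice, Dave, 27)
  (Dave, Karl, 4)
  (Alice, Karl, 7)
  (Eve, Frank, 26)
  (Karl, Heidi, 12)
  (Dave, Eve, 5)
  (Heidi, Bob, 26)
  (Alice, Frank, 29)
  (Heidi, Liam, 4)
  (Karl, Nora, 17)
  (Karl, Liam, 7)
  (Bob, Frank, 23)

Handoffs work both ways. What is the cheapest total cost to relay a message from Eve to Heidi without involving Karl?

75

Routes from Eve to Heidi avoiding Karl:
Eve→Frank→Bob→Heidi: 26 + 23 + 26 = 75
Eve→Dave→Alice→Frank→Bob→Heidi: 5 + 27 + 29 + 23 + 26 = 110
Best route has total 75.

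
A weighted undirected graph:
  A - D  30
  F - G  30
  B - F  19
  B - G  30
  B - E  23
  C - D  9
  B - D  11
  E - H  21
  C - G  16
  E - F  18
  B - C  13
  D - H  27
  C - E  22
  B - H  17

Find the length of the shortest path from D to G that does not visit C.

41

A few of the D→G routes:
D-B-E-F-G: 11 + 23 + 18 + 30 = 82
D-B-G: 11 + 30 = 41
D-B-F-G: 11 + 19 + 30 = 60
D-H-B-G: 27 + 17 + 30 = 74
Shortest: 41.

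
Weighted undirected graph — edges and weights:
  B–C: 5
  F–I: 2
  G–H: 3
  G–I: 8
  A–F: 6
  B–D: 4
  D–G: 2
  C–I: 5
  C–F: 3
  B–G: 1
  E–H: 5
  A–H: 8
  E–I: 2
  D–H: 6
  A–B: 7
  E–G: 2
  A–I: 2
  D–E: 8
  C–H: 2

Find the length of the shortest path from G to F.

Checking several routes:
G-B-C-F: 1 + 5 + 3 = 9
G-I-F: 8 + 2 = 10
G-H-C-I-F: 3 + 2 + 5 + 2 = 12
G-E-I-F: 2 + 2 + 2 = 6
G-H-C-F: 3 + 2 + 3 = 8
Shortest: 6.

6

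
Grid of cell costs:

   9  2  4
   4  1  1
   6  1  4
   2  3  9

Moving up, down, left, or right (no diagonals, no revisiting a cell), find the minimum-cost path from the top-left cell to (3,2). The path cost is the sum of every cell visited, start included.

25

Cheapest: [0,0]→[0,1]→[1,1]→[2,1]→[3,1]→[3,2]
  9 + 2 + 1 + 1 + 3 + 9 = 25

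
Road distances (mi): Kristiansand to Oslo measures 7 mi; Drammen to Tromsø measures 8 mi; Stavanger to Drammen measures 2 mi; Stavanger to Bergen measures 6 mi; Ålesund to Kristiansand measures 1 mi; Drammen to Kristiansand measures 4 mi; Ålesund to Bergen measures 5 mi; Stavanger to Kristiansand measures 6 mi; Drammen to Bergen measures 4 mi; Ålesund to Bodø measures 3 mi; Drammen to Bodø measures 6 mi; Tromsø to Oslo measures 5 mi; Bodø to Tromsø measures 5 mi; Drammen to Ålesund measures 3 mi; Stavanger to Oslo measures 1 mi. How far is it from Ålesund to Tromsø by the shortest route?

8

Some routes from Ålesund to Tromsø:
Ålesund-Drammen-Stavanger-Oslo-Tromsø: 3 + 2 + 1 + 5 = 11
Ålesund-Kristiansand-Stavanger-Oslo-Tromsø: 1 + 6 + 1 + 5 = 13
Ålesund-Bodø-Tromsø: 3 + 5 = 8
Ålesund-Kristiansand-Oslo-Tromsø: 1 + 7 + 5 = 13
Ålesund-Drammen-Tromsø: 3 + 8 = 11
The minimum is 8 mi.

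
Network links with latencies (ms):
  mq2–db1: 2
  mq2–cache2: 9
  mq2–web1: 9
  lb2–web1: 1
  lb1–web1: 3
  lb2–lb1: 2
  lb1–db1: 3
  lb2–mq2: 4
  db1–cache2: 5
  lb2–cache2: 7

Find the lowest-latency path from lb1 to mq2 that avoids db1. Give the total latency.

6

Checking several routes:
lb1 - lb2 - mq2: 2 + 4 = 6
lb1 - web1 - mq2: 3 + 9 = 12
lb1 - lb2 - web1 - mq2: 2 + 1 + 9 = 12
lb1 - web1 - lb2 - mq2: 3 + 1 + 4 = 8
Best route has total 6 ms.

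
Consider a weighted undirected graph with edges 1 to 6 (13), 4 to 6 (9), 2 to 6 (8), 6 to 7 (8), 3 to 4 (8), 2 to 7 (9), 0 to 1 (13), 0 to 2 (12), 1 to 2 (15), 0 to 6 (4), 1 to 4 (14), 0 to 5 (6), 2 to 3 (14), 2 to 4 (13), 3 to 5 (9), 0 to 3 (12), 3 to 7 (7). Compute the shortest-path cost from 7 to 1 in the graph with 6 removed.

24

Checking several routes:
7-3-0-1: 7 + 12 + 13 = 32
7-2-0-1: 9 + 12 + 13 = 34
7-3-4-1: 7 + 8 + 14 = 29
7-2-1: 9 + 15 = 24
The minimum is 24.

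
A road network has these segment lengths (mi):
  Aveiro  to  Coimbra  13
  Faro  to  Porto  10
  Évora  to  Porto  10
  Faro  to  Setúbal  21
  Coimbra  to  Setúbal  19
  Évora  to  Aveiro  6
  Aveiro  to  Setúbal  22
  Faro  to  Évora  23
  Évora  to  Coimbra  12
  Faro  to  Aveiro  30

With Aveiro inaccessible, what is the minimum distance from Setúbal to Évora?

31

Paths from Setúbal to Évora avoiding Aveiro:
Setúbal - Faro - Évora: 21 + 23 = 44
Setúbal - Coimbra - Évora: 19 + 12 = 31
Setúbal - Faro - Porto - Évora: 21 + 10 + 10 = 41
Best route has total 31 mi.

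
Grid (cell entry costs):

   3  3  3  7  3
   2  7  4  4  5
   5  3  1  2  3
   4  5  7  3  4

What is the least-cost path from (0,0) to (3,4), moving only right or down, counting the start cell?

One optimal route is r0c0 -> r0c1 -> r0c2 -> r1c2 -> r2c2 -> r2c3 -> r2c4 -> r3c4.
Its cost is 3 + 3 + 3 + 4 + 1 + 2 + 3 + 4 = 23.

23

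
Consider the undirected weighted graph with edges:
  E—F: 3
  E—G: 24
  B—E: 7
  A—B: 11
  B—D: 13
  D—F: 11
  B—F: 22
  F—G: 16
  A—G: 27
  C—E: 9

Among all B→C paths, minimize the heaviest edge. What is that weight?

9

Comparing a few candidate routes:
B - D - F - G - E - C: max(13, 11, 16, 24, 9) = 24
B - D - F - E - C: max(13, 11, 3, 9) = 13
B - E - C: max(7, 9) = 9
B - F - E - C: max(22, 3, 9) = 22
Smallest bottleneck: 9.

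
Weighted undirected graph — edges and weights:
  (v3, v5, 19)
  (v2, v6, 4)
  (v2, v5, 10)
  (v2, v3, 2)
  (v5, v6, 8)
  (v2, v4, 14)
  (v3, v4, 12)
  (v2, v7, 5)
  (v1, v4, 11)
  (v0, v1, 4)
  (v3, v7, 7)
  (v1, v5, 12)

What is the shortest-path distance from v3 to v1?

Checking several routes:
v3 → v2 → v6 → v5 → v1: 2 + 4 + 8 + 12 = 26
v3 → v2 → v4 → v1: 2 + 14 + 11 = 27
v3 → v4 → v1: 12 + 11 = 23
v3 → v2 → v5 → v1: 2 + 10 + 12 = 24
Best route has total 23.

23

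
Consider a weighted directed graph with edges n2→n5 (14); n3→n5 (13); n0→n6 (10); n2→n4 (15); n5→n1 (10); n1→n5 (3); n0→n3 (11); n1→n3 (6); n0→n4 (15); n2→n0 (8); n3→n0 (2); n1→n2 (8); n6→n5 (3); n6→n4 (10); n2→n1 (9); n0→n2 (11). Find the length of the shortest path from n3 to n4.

Comparing a few candidate routes:
n3 - n0 - n6 - n4: 2 + 10 + 10 = 22
n3 - n0 - n2 - n4: 2 + 11 + 15 = 28
n3 - n5 - n1 - n2 - n4: 13 + 10 + 8 + 15 = 46
n3 - n0 - n4: 2 + 15 = 17
The minimum is 17.

17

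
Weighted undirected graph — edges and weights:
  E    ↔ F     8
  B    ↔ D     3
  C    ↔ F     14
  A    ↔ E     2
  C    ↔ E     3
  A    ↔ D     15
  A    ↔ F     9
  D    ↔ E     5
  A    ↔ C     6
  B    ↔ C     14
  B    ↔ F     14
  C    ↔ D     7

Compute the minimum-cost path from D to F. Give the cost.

Checking several routes:
D - E - F: 5 + 8 = 13
D - E - A - F: 5 + 2 + 9 = 16
D - B - F: 3 + 14 = 17
The minimum is 13.

13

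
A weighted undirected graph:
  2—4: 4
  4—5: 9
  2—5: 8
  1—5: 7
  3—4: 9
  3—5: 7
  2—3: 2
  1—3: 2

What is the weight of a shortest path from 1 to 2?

Some routes from 1 to 2:
1 -> 5 -> 2: 7 + 8 = 15
1 -> 5 -> 4 -> 2: 7 + 9 + 4 = 20
1 -> 3 -> 2: 2 + 2 = 4
1 -> 5 -> 3 -> 2: 7 + 7 + 2 = 16
1 -> 3 -> 4 -> 2: 2 + 9 + 4 = 15
1 -> 3 -> 5 -> 2: 2 + 7 + 8 = 17
Shortest: 4.

4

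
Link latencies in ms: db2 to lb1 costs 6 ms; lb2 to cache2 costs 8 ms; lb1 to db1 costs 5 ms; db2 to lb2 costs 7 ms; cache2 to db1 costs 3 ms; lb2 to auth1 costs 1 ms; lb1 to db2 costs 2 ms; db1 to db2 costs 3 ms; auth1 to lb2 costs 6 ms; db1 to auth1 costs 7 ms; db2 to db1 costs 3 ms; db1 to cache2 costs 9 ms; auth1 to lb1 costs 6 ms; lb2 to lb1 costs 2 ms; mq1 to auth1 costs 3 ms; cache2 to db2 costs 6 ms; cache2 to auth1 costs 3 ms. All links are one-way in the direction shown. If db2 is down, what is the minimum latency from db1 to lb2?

Candidate routes:
db1 → cache2 → auth1 → lb2: 9 + 3 + 6 = 18
db1 → auth1 → lb2: 7 + 6 = 13
Shortest: 13 ms.

13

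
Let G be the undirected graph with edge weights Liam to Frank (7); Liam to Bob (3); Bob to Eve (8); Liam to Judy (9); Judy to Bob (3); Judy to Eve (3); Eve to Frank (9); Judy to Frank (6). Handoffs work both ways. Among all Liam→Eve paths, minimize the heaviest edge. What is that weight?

Checking several routes:
Liam → Bob → Judy → Eve: max(3, 3, 3) = 3
Liam → Bob → Eve: max(3, 8) = 8
Liam → Frank → Judy → Eve: max(7, 6, 3) = 7
Smallest bottleneck: 3.

3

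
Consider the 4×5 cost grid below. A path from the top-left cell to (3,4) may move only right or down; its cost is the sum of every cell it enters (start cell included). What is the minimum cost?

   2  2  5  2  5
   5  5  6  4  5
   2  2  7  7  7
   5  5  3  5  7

Best path: (0,0) -> (0,1) -> (1,1) -> (2,1) -> (3,1) -> (3,2) -> (3,3) -> (3,4)
Cost: 2 + 2 + 5 + 2 + 5 + 3 + 5 + 7 = 31

31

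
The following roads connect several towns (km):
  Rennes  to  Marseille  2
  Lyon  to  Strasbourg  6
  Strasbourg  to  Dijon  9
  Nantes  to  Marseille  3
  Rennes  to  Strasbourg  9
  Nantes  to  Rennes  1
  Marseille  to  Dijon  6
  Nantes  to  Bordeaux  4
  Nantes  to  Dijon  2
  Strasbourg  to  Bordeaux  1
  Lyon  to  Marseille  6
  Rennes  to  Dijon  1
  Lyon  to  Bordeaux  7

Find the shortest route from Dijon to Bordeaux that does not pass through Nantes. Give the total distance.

Comparing a few candidate routes:
Dijon-Strasbourg-Bordeaux: 9 + 1 = 10
Dijon-Marseille-Rennes-Strasbourg-Bordeaux: 6 + 2 + 9 + 1 = 18
Dijon-Rennes-Strasbourg-Bordeaux: 1 + 9 + 1 = 11
Dijon-Rennes-Marseille-Lyon-Strasbourg-Bordeaux: 1 + 2 + 6 + 6 + 1 = 16
Dijon-Rennes-Marseille-Lyon-Bordeaux: 1 + 2 + 6 + 7 = 16
The minimum is 10 km.

10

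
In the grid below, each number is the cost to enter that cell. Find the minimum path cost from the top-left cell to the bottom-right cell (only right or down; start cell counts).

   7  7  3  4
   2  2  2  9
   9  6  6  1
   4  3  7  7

27

Best path: [0,0] [1,0] [1,1] [1,2] [2,2] [2,3] [3,3]
Cost: 7 + 2 + 2 + 2 + 6 + 1 + 7 = 27
(Top row then right column would cost 38.)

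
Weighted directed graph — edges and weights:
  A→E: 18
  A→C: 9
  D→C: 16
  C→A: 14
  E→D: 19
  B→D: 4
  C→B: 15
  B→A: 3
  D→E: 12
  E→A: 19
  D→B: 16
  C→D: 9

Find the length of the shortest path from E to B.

Routes from E to B:
E-A-C-B: 19 + 9 + 15 = 43
E-D-B: 19 + 16 = 35
E-A-C-D-B: 19 + 9 + 9 + 16 = 53
E-D-C-B: 19 + 16 + 15 = 50
Best route has total 35.

35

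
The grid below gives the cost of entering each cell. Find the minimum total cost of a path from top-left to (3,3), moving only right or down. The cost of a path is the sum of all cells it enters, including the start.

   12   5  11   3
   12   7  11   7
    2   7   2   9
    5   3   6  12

Path [0,0] → [0,1] → [1,1] → [2,1] → [2,2] → [3,2] → [3,3]: 12 + 5 + 7 + 7 + 2 + 6 + 12 = 51.

51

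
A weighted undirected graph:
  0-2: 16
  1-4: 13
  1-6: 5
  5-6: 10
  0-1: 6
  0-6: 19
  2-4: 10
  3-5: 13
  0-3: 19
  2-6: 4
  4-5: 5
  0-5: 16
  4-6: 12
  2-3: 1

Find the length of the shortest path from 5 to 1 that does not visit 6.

18

Some routes from 5 to 1 avoiding 6:
5 -> 3 -> 0 -> 1: 13 + 19 + 6 = 38
5 -> 3 -> 2 -> 4 -> 1: 13 + 1 + 10 + 13 = 37
5 -> 4 -> 1: 5 + 13 = 18
5 -> 4 -> 2 -> 0 -> 1: 5 + 10 + 16 + 6 = 37
5 -> 0 -> 1: 16 + 6 = 22
5 -> 3 -> 2 -> 0 -> 1: 13 + 1 + 16 + 6 = 36
Shortest: 18.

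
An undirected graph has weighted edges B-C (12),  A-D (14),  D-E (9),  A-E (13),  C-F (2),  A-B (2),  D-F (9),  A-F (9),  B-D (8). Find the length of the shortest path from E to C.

20

A few of the E→C routes:
E → D → B → A → F → C: 9 + 8 + 2 + 9 + 2 = 30
E → D → A → F → C: 9 + 14 + 9 + 2 = 34
E → A → B → C: 13 + 2 + 12 = 27
E → D → B → C: 9 + 8 + 12 = 29
E → A → F → C: 13 + 9 + 2 = 24
E → D → F → C: 9 + 9 + 2 = 20
The minimum is 20.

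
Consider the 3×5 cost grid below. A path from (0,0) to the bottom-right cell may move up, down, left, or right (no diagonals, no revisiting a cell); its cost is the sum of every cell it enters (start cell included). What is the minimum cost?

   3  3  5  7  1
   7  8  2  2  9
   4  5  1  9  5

Take [0,0] → [0,1] → [0,2] → [1,2] → [2,2] → [2,3] → [2,4] for a total of 3 + 3 + 5 + 2 + 1 + 9 + 5 = 28.

28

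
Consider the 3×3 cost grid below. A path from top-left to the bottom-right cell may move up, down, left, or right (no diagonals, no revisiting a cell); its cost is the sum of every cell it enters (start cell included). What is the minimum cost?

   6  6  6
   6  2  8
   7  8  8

30

Best path: [0,0] → [0,1] → [1,1] → [1,2] → [2,2]
Cost: 6 + 6 + 2 + 8 + 8 = 30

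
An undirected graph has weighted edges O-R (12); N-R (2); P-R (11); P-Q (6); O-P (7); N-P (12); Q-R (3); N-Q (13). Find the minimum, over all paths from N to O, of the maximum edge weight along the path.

7

Checking several routes:
N - R - Q - P - O: max(2, 3, 6, 7) = 7
N - R - P - O: max(2, 11, 7) = 11
N - P - Q - R - O: max(12, 6, 3, 12) = 12
N - P - R - O: max(12, 11, 12) = 12
The minimum achievable maximum is 7.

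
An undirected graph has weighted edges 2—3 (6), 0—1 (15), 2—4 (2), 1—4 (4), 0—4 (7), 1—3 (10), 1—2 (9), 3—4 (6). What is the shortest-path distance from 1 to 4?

Routes from 1 to 4:
1-2-3-4: 9 + 6 + 6 = 21
1-4: 4
1-0-4: 15 + 7 = 22
1-2-4: 9 + 2 = 11
1-3-2-4: 10 + 6 + 2 = 18
1-3-4: 10 + 6 = 16
Best route has total 4.

4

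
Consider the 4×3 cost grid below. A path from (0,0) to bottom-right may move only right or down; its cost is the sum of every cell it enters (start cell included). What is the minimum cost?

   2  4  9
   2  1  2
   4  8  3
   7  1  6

Path (0,0) -> (1,0) -> (1,1) -> (1,2) -> (2,2) -> (3,2): 2 + 2 + 1 + 2 + 3 + 6 = 16.

16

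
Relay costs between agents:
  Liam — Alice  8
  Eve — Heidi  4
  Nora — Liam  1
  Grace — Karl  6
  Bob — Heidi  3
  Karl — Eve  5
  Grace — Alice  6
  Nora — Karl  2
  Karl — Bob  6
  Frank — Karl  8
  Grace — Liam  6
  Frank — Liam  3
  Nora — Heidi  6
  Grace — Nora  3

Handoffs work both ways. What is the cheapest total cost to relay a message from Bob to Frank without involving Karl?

13

Candidate routes:
Bob -> Heidi -> Nora -> Liam -> Frank: 3 + 6 + 1 + 3 = 13
Bob -> Heidi -> Nora -> Grace -> Liam -> Frank: 3 + 6 + 3 + 6 + 3 = 21
Bob -> Heidi -> Nora -> Grace -> Alice -> Liam -> Frank: 3 + 6 + 3 + 6 + 8 + 3 = 29
Best route has total 13.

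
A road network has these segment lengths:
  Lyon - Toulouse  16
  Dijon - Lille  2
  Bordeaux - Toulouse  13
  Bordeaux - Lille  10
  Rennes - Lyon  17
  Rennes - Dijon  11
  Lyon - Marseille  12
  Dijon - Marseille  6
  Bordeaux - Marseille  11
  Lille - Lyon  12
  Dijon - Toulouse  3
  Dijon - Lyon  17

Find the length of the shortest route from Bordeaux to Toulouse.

Checking several routes:
Bordeaux - Lille - Dijon - Toulouse: 10 + 2 + 3 = 15
Bordeaux - Toulouse: 13
Bordeaux - Marseille - Dijon - Toulouse: 11 + 6 + 3 = 20
The minimum is 13.

13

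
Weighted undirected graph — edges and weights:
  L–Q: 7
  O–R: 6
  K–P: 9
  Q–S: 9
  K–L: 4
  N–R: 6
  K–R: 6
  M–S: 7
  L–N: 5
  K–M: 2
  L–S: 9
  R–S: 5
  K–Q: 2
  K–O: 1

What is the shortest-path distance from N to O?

10

A few of the N→O routes:
N-R-K-O: 6 + 6 + 1 = 13
N-L-K-O: 5 + 4 + 1 = 10
N-L-Q-K-O: 5 + 7 + 2 + 1 = 15
N-R-O: 6 + 6 = 12
Best route has total 10.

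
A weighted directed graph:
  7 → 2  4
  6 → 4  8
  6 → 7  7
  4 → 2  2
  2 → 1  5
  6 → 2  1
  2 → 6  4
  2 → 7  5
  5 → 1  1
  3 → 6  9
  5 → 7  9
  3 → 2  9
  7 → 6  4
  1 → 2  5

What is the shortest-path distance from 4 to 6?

Routes from 4 to 6:
4-2-6: 2 + 4 = 6
4-2-7-6: 2 + 5 + 4 = 11
Shortest: 6.

6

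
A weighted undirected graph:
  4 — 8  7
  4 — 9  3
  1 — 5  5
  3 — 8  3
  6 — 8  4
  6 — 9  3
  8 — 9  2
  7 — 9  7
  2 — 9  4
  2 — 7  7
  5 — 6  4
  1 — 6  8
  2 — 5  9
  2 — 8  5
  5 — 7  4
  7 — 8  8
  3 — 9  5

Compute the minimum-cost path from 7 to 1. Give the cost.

9

A few of the 7→1 routes:
7→5→1: 4 + 5 = 9
7→9→6→5→1: 7 + 3 + 4 + 5 = 19
7→9→6→1: 7 + 3 + 8 = 18
7→5→6→1: 4 + 4 + 8 = 16
Shortest: 9.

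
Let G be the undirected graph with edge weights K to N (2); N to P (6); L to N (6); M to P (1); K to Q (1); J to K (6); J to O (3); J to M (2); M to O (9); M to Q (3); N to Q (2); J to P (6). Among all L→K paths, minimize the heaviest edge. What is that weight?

A few of the L→K routes:
L → N → Q → M → P → J → K: max(6, 2, 3, 1, 6, 6) = 6
L → N → K: max(6, 2) = 6
L → N → Q → M → J → K: max(6, 2, 3, 2, 6) = 6
L → N → Q → K: max(6, 2, 1) = 6
The minimum achievable maximum is 6.

6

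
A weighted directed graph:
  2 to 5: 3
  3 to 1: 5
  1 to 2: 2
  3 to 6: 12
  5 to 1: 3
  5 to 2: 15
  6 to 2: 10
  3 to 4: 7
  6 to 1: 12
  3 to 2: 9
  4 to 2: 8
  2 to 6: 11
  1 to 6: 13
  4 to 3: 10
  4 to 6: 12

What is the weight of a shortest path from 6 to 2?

Routes from 6 to 2:
6 → 1 → 2: 12 + 2 = 14
6 → 2: 10
Best route has total 10.

10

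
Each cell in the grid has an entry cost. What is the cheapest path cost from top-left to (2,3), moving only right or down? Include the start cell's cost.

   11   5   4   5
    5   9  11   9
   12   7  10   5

39

One optimal route is r0c0→r0c1→r0c2→r0c3→r1c3→r2c3.
Its cost is 11 + 5 + 4 + 5 + 9 + 5 = 39.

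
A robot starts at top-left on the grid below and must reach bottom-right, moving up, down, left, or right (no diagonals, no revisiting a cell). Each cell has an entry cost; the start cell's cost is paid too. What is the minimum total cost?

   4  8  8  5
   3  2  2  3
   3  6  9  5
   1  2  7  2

21

Best path: [0,0] → [1,0] → [1,1] → [1,2] → [1,3] → [2,3] → [3,3]
Cost: 4 + 3 + 2 + 2 + 3 + 5 + 2 = 21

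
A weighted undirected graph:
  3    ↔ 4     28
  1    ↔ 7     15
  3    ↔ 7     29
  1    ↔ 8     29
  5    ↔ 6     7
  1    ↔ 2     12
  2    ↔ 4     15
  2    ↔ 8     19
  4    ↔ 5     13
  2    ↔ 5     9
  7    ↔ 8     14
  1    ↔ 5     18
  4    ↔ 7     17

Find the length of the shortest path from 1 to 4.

Some routes from 1 to 4:
1 - 2 - 5 - 4: 12 + 9 + 13 = 34
1 - 5 - 4: 18 + 13 = 31
1 - 7 - 4: 15 + 17 = 32
1 - 2 - 4: 12 + 15 = 27
Shortest: 27.

27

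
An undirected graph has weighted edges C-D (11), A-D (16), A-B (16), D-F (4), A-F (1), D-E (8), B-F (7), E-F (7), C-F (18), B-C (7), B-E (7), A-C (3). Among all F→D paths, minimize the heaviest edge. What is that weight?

Some routes from F to D:
F→D: max(4) = 4
F→B→E→D: max(7, 7, 8) = 8
F→E→D: max(7, 8) = 8
The minimum achievable maximum is 4.

4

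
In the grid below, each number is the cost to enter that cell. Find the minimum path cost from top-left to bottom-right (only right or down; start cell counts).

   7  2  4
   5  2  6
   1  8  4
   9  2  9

30

Take [0,0] [0,1] [1,1] [1,2] [2,2] [3,2] for a total of 7 + 2 + 2 + 6 + 4 + 9 = 30.
For comparison, the top-then-right route costs 32.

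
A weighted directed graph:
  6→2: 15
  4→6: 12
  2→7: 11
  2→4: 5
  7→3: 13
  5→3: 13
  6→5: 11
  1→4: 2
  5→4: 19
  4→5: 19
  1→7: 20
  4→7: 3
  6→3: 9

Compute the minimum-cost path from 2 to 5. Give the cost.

Candidate routes:
2-4-6-5: 5 + 12 + 11 = 28
2-4-5: 5 + 19 = 24
The minimum is 24.

24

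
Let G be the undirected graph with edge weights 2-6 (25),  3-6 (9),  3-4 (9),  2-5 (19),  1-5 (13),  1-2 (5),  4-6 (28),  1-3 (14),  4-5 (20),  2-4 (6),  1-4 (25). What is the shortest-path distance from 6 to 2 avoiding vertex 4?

Routes from 6 to 2 avoiding 4:
6 -> 3 -> 1 -> 5 -> 2: 9 + 14 + 13 + 19 = 55
6 -> 3 -> 1 -> 2: 9 + 14 + 5 = 28
6 -> 2: 25
The minimum is 25.

25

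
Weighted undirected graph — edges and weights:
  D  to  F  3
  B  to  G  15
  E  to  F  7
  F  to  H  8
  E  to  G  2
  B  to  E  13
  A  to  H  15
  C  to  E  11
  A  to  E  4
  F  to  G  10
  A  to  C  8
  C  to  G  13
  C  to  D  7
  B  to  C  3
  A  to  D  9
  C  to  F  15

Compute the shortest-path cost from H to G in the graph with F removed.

Some routes from H to G avoiding F:
H → A → C → E → G: 15 + 8 + 11 + 2 = 36
H → A → C → G: 15 + 8 + 13 = 36
H → A → E → G: 15 + 4 + 2 = 21
Shortest: 21.

21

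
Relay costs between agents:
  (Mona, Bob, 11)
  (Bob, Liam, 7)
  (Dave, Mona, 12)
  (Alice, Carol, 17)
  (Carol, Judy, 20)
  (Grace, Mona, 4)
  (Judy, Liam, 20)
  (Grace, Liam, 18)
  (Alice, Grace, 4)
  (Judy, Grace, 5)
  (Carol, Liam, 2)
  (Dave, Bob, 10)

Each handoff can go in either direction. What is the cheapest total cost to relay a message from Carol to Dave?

19

Checking several routes:
Carol -> Liam -> Bob -> Dave: 2 + 7 + 10 = 19
Carol -> Liam -> Grace -> Mona -> Dave: 2 + 18 + 4 + 12 = 36
Carol -> Liam -> Bob -> Mona -> Dave: 2 + 7 + 11 + 12 = 32
The minimum is 19.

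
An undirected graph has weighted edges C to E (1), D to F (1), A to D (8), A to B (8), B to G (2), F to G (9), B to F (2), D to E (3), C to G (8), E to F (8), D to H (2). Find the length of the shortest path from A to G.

10

Comparing a few candidate routes:
A - D - F - G: 8 + 1 + 9 = 18
A - B - F - G: 8 + 2 + 9 = 19
A - D - F - B - G: 8 + 1 + 2 + 2 = 13
A - D - E - C - G: 8 + 3 + 1 + 8 = 20
A - B - G: 8 + 2 = 10
The minimum is 10.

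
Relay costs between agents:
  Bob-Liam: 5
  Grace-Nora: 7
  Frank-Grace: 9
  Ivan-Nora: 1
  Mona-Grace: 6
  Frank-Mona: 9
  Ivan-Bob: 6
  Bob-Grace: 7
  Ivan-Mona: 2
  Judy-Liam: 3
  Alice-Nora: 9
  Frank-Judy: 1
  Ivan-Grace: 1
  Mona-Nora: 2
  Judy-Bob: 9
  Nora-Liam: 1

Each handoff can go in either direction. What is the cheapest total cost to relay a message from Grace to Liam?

A few of the Grace→Liam routes:
Grace→Ivan→Nora→Liam: 1 + 1 + 1 = 3
Grace→Nora→Liam: 7 + 1 = 8
Grace→Ivan→Mona→Nora→Liam: 1 + 2 + 2 + 1 = 6
The minimum is 3.

3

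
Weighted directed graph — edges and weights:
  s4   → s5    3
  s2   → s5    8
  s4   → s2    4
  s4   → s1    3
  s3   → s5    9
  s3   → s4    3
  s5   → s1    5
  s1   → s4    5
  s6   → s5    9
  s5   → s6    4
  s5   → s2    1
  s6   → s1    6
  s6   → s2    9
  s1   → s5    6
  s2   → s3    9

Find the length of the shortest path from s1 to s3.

16

A few of the s1→s3 routes:
s1 → s4 → s2 → s3: 5 + 4 + 9 = 18
s1 → s4 → s5 → s2 → s3: 5 + 3 + 1 + 9 = 18
s1 → s5 → s2 → s3: 6 + 1 + 9 = 16
Best route has total 16.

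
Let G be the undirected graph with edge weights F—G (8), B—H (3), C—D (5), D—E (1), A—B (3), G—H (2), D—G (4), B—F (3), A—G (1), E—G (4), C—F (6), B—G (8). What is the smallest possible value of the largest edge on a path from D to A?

Checking several routes:
D → E → G → A: max(1, 4, 1) = 4
D → E → G → H → B → A: max(1, 4, 2, 3, 3) = 4
D → G → A: max(4, 1) = 4
D → G → H → B → A: max(4, 2, 3, 3) = 4
The minimum achievable maximum is 4.

4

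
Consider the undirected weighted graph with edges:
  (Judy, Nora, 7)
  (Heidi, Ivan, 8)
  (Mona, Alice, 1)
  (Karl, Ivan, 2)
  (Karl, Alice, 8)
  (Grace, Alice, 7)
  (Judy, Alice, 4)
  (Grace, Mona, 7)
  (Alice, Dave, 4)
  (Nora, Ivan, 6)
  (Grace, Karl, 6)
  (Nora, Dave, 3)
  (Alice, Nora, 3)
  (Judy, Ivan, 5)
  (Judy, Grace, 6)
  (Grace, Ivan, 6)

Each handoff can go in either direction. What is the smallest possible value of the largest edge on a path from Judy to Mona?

Checking several routes:
Judy→Ivan→Nora→Alice→Mona: max(5, 6, 3, 1) = 6
Judy→Ivan→Nora→Dave→Alice→Mona: max(5, 6, 3, 4, 1) = 6
Judy→Alice→Mona: max(4, 1) = 4
Best route has worst link 4.

4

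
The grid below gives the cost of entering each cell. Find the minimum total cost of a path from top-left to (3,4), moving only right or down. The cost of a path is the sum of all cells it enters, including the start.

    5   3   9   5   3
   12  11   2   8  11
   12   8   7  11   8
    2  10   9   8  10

53

Cheapest: r0c0→r0c1→r0c2→r1c2→r2c2→r3c2→r3c3→r3c4
  5 + 3 + 9 + 2 + 7 + 9 + 8 + 10 = 53
(Top row then right column would cost 54.)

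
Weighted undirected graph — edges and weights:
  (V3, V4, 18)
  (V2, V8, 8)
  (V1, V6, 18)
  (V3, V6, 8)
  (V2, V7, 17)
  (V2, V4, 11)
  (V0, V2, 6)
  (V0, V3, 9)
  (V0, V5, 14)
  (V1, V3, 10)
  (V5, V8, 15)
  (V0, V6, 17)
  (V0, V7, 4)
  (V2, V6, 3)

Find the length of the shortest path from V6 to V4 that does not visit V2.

26

Candidate routes:
V6 -> V1 -> V3 -> V4: 18 + 10 + 18 = 46
V6 -> V3 -> V4: 8 + 18 = 26
V6 -> V0 -> V3 -> V4: 17 + 9 + 18 = 44
Best route has total 26.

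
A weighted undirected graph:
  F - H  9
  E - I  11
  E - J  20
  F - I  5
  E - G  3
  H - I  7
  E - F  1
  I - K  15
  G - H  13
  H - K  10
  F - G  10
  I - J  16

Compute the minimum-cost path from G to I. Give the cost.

Checking several routes:
G → E → F → H → I: 3 + 1 + 9 + 7 = 20
G → F → I: 10 + 5 = 15
G → E → I: 3 + 11 = 14
G → F → E → I: 10 + 1 + 11 = 22
G → E → F → I: 3 + 1 + 5 = 9
G → H → I: 13 + 7 = 20
The minimum is 9.

9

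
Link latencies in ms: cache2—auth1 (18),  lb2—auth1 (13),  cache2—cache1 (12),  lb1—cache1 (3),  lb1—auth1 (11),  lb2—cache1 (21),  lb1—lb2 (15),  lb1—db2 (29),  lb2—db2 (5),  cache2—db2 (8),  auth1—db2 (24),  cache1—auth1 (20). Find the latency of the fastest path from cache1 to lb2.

A few of the cache1→lb2 routes:
cache1→lb2: 21
cache1→cache2→db2→lb2: 12 + 8 + 5 = 25
cache1→lb1→lb2: 3 + 15 = 18
Best route has total 18 ms.

18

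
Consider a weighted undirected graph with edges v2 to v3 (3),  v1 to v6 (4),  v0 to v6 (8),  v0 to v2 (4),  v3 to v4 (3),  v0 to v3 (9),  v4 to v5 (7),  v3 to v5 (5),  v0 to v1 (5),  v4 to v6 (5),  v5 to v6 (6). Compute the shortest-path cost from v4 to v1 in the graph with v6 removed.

15

Paths from v4 to v1 avoiding v6:
v4 → v5 → v3 → v0 → v1: 7 + 5 + 9 + 5 = 26
v4 → v5 → v3 → v2 → v0 → v1: 7 + 5 + 3 + 4 + 5 = 24
v4 → v3 → v0 → v1: 3 + 9 + 5 = 17
v4 → v3 → v2 → v0 → v1: 3 + 3 + 4 + 5 = 15
Shortest: 15.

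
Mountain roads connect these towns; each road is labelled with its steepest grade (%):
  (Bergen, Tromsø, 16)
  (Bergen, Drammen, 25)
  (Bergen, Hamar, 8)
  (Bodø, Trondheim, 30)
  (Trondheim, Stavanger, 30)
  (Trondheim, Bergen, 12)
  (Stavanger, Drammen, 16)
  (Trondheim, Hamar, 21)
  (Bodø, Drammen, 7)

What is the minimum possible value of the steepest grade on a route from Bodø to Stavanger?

Some routes from Bodø to Stavanger:
Bodø→Drammen→Stavanger: max(7, 16) = 16
Bodø→Trondheim→Hamar→Bergen→Drammen→Stavanger: max(30, 21, 8, 25, 16) = 30
Bodø→Drammen→Bergen→Hamar→Trondheim→Stavanger: max(7, 25, 8, 21, 30) = 30
Bodø→Drammen→Bergen→Trondheim→Stavanger: max(7, 25, 12, 30) = 30
Best route has worst link 16%.

16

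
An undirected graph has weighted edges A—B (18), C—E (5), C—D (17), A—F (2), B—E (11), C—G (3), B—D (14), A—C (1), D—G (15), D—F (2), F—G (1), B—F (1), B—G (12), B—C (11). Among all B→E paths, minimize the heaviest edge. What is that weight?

5

Comparing a few candidate routes:
B-C-E: max(11, 5) = 11
B-F-G-C-E: max(1, 1, 3, 5) = 5
B-F-A-C-E: max(1, 2, 1, 5) = 5
Best route has worst link 5.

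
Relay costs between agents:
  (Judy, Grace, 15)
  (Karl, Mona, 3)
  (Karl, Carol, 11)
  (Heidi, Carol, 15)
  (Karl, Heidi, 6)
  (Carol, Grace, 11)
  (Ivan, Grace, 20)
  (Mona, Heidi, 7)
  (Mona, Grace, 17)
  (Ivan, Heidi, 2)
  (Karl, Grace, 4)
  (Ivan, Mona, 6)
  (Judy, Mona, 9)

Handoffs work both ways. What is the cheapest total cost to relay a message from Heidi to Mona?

Checking several routes:
Heidi - Karl - Grace - Mona: 6 + 4 + 17 = 27
Heidi - Karl - Mona: 6 + 3 = 9
Heidi - Ivan - Mona: 2 + 6 = 8
Heidi - Mona: 7
Heidi - Carol - Karl - Mona: 15 + 11 + 3 = 29
The minimum is 7.

7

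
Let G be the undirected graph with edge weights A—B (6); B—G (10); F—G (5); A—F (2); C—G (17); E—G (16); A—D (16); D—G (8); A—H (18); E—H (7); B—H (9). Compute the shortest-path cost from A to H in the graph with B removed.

18

Paths from A to H avoiding B:
A→D→G→E→H: 16 + 8 + 16 + 7 = 47
A→H: 18
A→F→G→E→H: 2 + 5 + 16 + 7 = 30
Shortest: 18.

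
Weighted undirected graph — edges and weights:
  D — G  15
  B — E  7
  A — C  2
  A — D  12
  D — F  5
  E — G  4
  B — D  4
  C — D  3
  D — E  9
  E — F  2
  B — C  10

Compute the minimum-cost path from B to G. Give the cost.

A few of the B→G routes:
B → E → G: 7 + 4 = 11
B → D → E → G: 4 + 9 + 4 = 17
B → D → F → E → G: 4 + 5 + 2 + 4 = 15
Best route has total 11.

11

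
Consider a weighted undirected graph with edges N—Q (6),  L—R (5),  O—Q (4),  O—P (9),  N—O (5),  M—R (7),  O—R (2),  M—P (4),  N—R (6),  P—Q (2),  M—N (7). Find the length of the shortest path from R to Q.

A few of the R→Q routes:
R - N - O - Q: 6 + 5 + 4 = 15
R - O - Q: 2 + 4 = 6
R - N - Q: 6 + 6 = 12
R - M - P - Q: 7 + 4 + 2 = 13
R - O - P - Q: 2 + 9 + 2 = 13
R - O - N - Q: 2 + 5 + 6 = 13
Best route has total 6.

6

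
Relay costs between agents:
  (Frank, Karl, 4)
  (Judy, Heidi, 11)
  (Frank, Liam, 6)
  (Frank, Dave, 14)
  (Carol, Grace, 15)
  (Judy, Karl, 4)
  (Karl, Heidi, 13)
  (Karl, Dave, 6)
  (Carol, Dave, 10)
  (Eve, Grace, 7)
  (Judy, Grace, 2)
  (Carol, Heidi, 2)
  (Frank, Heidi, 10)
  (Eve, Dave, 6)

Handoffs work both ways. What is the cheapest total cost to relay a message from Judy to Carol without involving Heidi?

17

Some routes from Judy to Carol avoiding Heidi:
Judy -> Karl -> Frank -> Dave -> Carol: 4 + 4 + 14 + 10 = 32
Judy -> Grace -> Carol: 2 + 15 = 17
Judy -> Karl -> Dave -> Eve -> Grace -> Carol: 4 + 6 + 6 + 7 + 15 = 38
Judy -> Karl -> Dave -> Carol: 4 + 6 + 10 = 20
Judy -> Grace -> Eve -> Dave -> Carol: 2 + 7 + 6 + 10 = 25
Shortest: 17.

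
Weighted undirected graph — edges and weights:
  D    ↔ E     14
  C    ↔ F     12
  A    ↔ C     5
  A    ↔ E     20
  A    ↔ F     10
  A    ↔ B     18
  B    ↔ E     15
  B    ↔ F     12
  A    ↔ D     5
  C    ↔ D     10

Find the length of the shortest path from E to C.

24

Checking several routes:
E - D - A - C: 14 + 5 + 5 = 24
E - A - D - C: 20 + 5 + 10 = 35
E - A - C: 20 + 5 = 25
E - D - C: 14 + 10 = 24
Shortest: 24.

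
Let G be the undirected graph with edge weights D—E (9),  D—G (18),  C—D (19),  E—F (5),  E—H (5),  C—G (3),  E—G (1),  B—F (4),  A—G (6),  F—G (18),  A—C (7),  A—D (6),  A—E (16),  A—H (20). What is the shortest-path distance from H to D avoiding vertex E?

A few of the H→D routes:
H→A→G→D: 20 + 6 + 18 = 44
H→A→C→D: 20 + 7 + 19 = 46
H→A→D: 20 + 6 = 26
The minimum is 26.

26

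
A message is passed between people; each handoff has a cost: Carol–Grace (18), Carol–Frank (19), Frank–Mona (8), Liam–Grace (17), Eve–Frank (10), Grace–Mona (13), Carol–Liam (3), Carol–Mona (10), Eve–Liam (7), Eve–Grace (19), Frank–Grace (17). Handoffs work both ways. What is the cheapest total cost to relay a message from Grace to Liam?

17

Checking several routes:
Grace -> Frank -> Eve -> Liam: 17 + 10 + 7 = 34
Grace -> Eve -> Liam: 19 + 7 = 26
Grace -> Liam: 17
Grace -> Carol -> Liam: 18 + 3 = 21
Grace -> Mona -> Carol -> Liam: 13 + 10 + 3 = 26
The minimum is 17.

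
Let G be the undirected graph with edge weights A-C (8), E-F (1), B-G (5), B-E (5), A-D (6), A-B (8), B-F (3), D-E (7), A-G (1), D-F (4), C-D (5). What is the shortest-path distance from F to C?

9

Checking several routes:
F - B - A - C: 3 + 8 + 8 = 19
F - E - D - C: 1 + 7 + 5 = 13
F - D - C: 4 + 5 = 9
F - D - A - C: 4 + 6 + 8 = 18
F - B - G - A - C: 3 + 5 + 1 + 8 = 17
Best route has total 9.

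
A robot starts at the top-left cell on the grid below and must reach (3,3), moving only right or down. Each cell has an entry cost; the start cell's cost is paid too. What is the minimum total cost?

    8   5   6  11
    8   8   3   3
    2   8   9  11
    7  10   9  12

One optimal route is (0,0) -> (0,1) -> (0,2) -> (1,2) -> (1,3) -> (2,3) -> (3,3).
Its cost is 8 + 5 + 6 + 3 + 3 + 11 + 12 = 48.
(Top row then right column would cost 56.)

48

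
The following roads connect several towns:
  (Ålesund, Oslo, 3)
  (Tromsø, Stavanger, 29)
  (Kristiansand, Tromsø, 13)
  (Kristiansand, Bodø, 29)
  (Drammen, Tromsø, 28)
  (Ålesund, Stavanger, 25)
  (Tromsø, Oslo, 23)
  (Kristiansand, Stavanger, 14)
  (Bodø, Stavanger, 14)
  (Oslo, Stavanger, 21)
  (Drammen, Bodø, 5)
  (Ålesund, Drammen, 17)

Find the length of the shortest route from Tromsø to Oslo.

23

Checking several routes:
Tromsø → Oslo: 23
Tromsø → Kristiansand → Stavanger → Oslo: 13 + 14 + 21 = 48
Tromsø → Drammen → Ålesund → Oslo: 28 + 17 + 3 = 48
Best route has total 23.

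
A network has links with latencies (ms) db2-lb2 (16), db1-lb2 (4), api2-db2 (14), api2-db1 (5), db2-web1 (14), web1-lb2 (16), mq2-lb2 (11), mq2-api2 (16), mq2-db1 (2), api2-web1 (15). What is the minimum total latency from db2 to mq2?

21

Checking several routes:
db2 -> lb2 -> db1 -> mq2: 16 + 4 + 2 = 22
db2 -> api2 -> mq2: 14 + 16 = 30
db2 -> api2 -> db1 -> mq2: 14 + 5 + 2 = 21
db2 -> lb2 -> mq2: 16 + 11 = 27
Best route has total 21 ms.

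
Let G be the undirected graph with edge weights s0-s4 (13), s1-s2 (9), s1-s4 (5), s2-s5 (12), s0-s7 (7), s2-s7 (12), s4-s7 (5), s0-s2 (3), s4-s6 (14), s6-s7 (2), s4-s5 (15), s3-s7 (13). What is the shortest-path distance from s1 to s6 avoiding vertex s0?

Comparing a few candidate routes:
s1→s2→s7→s4→s6: 9 + 12 + 5 + 14 = 40
s1→s4→s5→s2→s7→s6: 5 + 15 + 12 + 12 + 2 = 46
s1→s2→s7→s6: 9 + 12 + 2 = 23
s1→s4→s6: 5 + 14 = 19
s1→s4→s7→s6: 5 + 5 + 2 = 12
s1→s2→s5→s4→s7→s6: 9 + 12 + 15 + 5 + 2 = 43
Best route has total 12.

12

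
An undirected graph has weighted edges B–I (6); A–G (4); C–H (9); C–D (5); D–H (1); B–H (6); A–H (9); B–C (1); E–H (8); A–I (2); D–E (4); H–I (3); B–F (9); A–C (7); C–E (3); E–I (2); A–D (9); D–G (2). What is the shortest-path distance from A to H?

5

Some routes from A to H:
A → I → E → D → H: 2 + 2 + 4 + 1 = 9
A → G → D → H: 4 + 2 + 1 = 7
A → H: 9
A → D → H: 9 + 1 = 10
A → I → H: 2 + 3 = 5
The minimum is 5.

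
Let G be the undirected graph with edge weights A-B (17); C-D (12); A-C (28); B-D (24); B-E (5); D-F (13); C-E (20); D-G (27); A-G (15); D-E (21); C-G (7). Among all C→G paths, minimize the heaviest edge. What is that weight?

7

Checking several routes:
C → E → B → A → G: max(20, 5, 17, 15) = 20
C → E → D → B → A → G: max(20, 21, 24, 17, 15) = 24
C → D → E → B → A → G: max(12, 21, 5, 17, 15) = 21
C → D → G: max(12, 27) = 27
C → D → B → A → G: max(12, 24, 17, 15) = 24
C → G: max(7) = 7
Smallest bottleneck: 7.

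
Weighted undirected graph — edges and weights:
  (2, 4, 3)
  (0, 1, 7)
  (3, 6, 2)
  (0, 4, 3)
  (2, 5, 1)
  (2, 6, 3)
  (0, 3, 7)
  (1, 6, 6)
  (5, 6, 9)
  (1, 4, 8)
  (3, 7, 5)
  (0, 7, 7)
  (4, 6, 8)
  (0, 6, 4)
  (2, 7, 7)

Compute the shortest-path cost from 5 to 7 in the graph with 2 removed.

16

Comparing a few candidate routes:
5 -> 6 -> 0 -> 7: 9 + 4 + 7 = 20
5 -> 6 -> 1 -> 0 -> 7: 9 + 6 + 7 + 7 = 29
5 -> 6 -> 3 -> 7: 9 + 2 + 5 = 16
5 -> 6 -> 0 -> 3 -> 7: 9 + 4 + 7 + 5 = 25
5 -> 6 -> 4 -> 0 -> 7: 9 + 8 + 3 + 7 = 27
5 -> 6 -> 3 -> 0 -> 7: 9 + 2 + 7 + 7 = 25
The minimum is 16.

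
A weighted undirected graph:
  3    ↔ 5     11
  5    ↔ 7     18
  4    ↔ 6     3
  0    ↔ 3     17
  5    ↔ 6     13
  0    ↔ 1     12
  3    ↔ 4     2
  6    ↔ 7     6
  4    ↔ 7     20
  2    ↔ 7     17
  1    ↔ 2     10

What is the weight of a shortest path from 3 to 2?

28

Some routes from 3 to 2:
3 → 5 → 7 → 2: 11 + 18 + 17 = 46
3 → 4 → 6 → 7 → 2: 2 + 3 + 6 + 17 = 28
3 → 5 → 6 → 7 → 2: 11 + 13 + 6 + 17 = 47
3 → 0 → 1 → 2: 17 + 12 + 10 = 39
3 → 4 → 7 → 2: 2 + 20 + 17 = 39
Best route has total 28.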